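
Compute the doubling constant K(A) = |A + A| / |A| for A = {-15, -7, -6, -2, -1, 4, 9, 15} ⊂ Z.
K = |A + A| / |A| = 28/8 = 7/2

Enumerate A + A = {a + b : a, b ∈ A}. With |A| = 8, there are |A|^2 = 64 ordered sum pairs; collecting distinct values, A + A = {-30, -22, -21, -17, -16, -14, -13, -12, -11, -9, -8, -7, -6, -4, -3, -2, 0, 2, 3, 7, 8, 9, 13, 14, 18, 19, 24, 30}, so |A + A| = 28. Thus K = 28/8 = 7/2. For comparison, the minimum possible |A + A| over all 8-element sets is 2·8 − 1 = 15 (so min K = 15/8), attained only by arithmetic progressions.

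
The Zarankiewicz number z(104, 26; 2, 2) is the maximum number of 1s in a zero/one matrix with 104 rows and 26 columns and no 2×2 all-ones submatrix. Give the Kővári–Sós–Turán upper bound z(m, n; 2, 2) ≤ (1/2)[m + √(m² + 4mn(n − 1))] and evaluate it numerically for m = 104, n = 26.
z(104, 26; 2, 2) ≤ (1/2)[104 + √(104² + 4·104·26·25)] = (1/2)[104 + √281216] = 317.149

Kővári–Sós–Turán: let r_1, ..., r_104 be the row sums and z = Σ r_i the total number of 1s. Each pair of columns can share at most one row with both entries 1 (else a 2×2 all-ones block appears), so Σ_i C(r_i, 2) ≤ C(26, 2) = 325. By convexity Σ_i C(r_i, 2) ≥ 104·C(z/104, 2) = z(z − 104)/(2·104), giving z² − 104z − 104·26·25 ≤ 0 and hence z ≤ (1/2)[104 + √(10816 + 4·67600)] = (1/2)[104 + √281216] ≈ (1/2)(104 + 530.298) = 317.149.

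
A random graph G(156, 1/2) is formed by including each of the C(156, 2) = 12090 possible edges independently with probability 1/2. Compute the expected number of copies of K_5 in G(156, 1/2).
E[# K_5] = C(156, 5) · (1/2)^C(5, 2) = 721656936 / 2^10 = 90207117/128 = 704743.1015625

For each 5-subset S of vertices (there are C(156, 5) = 721656936 such S), let X_S = 1 if S induces a K_5 (all C(5, 2) = 10 edges present). Then P(X_S = 1) = (1/2)^10 = 1/1024. By linearity of expectation, E[# K_5] = C(156, 5) · (1/2)^10 = 721656936 / 1024 = 90207117/128 = 704743.1015625.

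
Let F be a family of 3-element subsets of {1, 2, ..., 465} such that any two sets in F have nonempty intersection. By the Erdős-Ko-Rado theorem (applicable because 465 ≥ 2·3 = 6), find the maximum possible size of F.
max |F| = C(464, 2) = 107416

The Erdős-Ko-Rado theorem states: for n ≥ 2k, an intersecting family of k-subsets of an n-element set has size at most C(n − 1, k − 1), with equality for 'star' families {A ⊆ [n] : |A| = k, i ∈ A} (fix an element i). For n = 465, k = 3: C(464, 2) = 107416.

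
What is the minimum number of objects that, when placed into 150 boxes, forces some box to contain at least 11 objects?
n = (11 − 1)·150 + 1 = 1501

By the generalised pigeonhole principle, to guarantee some box contains ≥ r objects we need more than (r − 1) · k objects total. Threshold: n = (r − 1) · k + 1. With r = 11 and k = 150: n = 10 · 150 + 1 = 1500 + 1 = 1501. For n = 1500 = 10 · 150, we can put exactly 10 objects in every box, avoiding 11 in any single one — so 1501 is tight.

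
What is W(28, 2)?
W(28, 2) = 28 + 1 = 29

A 2-term AP is any pair of integers, so a monochromatic 2-AP exists iff some colour is used at least twice. With 28 colours, the colouring i ↦ i on {1, ..., 28} uses each colour once, avoiding any monochromatic pair, so W(28, 2) > 28. For {1, ..., 29}, pigeonhole forces two integers of the same colour, which form a monochromatic 2-AP. Hence W(28, 2) = 29.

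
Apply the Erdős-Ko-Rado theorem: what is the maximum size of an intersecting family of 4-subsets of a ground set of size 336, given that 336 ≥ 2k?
max |F| = C(335, 3) = 6209895

Erdős-Ko-Rado (1961): when n ≥ 2k, max |F| = C(n−1, k−1). The bound is attained by the star {A : i ∈ A} for any fixed i ∈ [n]. Here C(336−1, 4−1) = C(335, 3) = 6209895.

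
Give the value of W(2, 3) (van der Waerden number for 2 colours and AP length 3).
W(2, 3) = 9

Lower bound: the 2-colouring RRBBRRBB of {1, ..., 8} (R at positions {1, 2, 5, 6}, B at {3, 4, 7, 8}) contains no monochromatic 3-term AP, so W(2, 3) > 8. Upper bound: a case analysis on any 2-colouring of {1, ..., 9} forces such an AP. Hence W(2, 3) = 9.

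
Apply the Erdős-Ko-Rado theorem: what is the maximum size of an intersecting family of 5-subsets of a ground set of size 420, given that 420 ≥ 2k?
max |F| = C(419, 4) = 1265926376

The Erdős-Ko-Rado theorem states: for n ≥ 2k, an intersecting family of k-subsets of an n-element set has size at most C(n − 1, k − 1), with equality for 'star' families {A ⊆ [n] : |A| = k, i ∈ A} (fix an element i). For n = 420, k = 5: C(419, 4) = 1265926376.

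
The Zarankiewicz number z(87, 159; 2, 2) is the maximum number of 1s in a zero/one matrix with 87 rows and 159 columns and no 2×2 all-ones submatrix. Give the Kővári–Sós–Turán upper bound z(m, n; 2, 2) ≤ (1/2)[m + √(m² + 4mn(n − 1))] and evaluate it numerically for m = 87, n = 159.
z(87, 159; 2, 2) ≤ (1/2)[87 + √(87² + 4·87·159·158)] = (1/2)[87 + √8750025] = 1522.5221

Kővári–Sós–Turán: let r_1, ..., r_87 be the row sums and z = Σ r_i the total number of 1s. Each pair of columns can share at most one row with both entries 1 (else a 2×2 all-ones block appears), so Σ_i C(r_i, 2) ≤ C(159, 2) = 12561. By convexity Σ_i C(r_i, 2) ≥ 87·C(z/87, 2) = z(z − 87)/(2·87), giving z² − 87z − 87·159·158 ≤ 0 and hence z ≤ (1/2)[87 + √(7569 + 4·2185614)] = (1/2)[87 + √8750025] ≈ (1/2)(87 + 2958.0441) = 1522.5221.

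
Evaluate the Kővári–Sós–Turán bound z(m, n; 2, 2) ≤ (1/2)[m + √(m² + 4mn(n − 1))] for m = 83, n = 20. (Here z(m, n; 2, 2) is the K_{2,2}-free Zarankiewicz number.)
z(83, 20; 2, 2) ≤ (1/2)[83 + √(83² + 4·83·20·19)] = (1/2)[83 + √133049] = 223.8794

Kővári–Sós–Turán: let r_1, ..., r_83 be the row sums and z = Σ r_i the total number of 1s. Each pair of columns can share at most one row with both entries 1 (else a 2×2 all-ones block appears), so Σ_i C(r_i, 2) ≤ C(20, 2) = 190. By convexity Σ_i C(r_i, 2) ≥ 83·C(z/83, 2) = z(z − 83)/(2·83), giving z² − 83z − 83·20·19 ≤ 0 and hence z ≤ (1/2)[83 + √(6889 + 4·31540)] = (1/2)[83 + √133049] ≈ (1/2)(83 + 364.7588) = 223.8794.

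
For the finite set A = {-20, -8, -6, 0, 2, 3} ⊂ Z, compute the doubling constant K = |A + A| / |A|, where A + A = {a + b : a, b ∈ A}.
K = |A + A| / |A| = 20/6 = 10/3

Enumerate A + A = {a + b : a, b ∈ A}. With |A| = 6, there are |A|^2 = 36 ordered sum pairs; collecting distinct values, A + A = {-40, -28, -26, -20, -18, -17, -16, -14, -12, -8, -6, -5, -4, -3, 0, 2, 3, 4, 5, 6}, so |A + A| = 20. Thus K = 20/6 = 10/3. For comparison, the minimum possible |A + A| over all 6-element sets is 2·6 − 1 = 11 (so min K = 11/6), attained only by arithmetic progressions.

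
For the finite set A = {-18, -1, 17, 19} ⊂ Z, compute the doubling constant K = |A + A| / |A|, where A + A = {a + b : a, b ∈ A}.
K = |A + A| / |A| = 10/4 = 5/2

Enumerate A + A = {a + b : a, b ∈ A}. With |A| = 4, there are |A|^2 = 16 ordered sum pairs; collecting distinct values, A + A = {-36, -19, -2, -1, 1, 16, 18, 34, 36, 38}, so |A + A| = 10. Thus K = 10/4 = 5/2. For comparison, the minimum possible |A + A| over all 4-element sets is 2·4 − 1 = 7 (so min K = 7/4), attained only by arithmetic progressions.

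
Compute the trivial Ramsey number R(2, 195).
R(2, 195) = 195

R(2, k) = k for all k ≥ 2: in a 2-colouring of K_k, either some edge is red (a red K_2) or all edges are blue (a blue K_k). And K_{194} coloured all-blue has no blue K_195, so R(2, 195) > 194. Hence R(2, 195) = 195.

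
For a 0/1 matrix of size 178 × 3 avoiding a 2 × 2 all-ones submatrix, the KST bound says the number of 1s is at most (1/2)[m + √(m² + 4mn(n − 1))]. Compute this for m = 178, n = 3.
z(178, 3; 2, 2) ≤ (1/2)[178 + √(178² + 4·178·3·2)] = (1/2)[178 + √35956] = 183.8103

Kővári–Sós–Turán: let r_1, ..., r_178 be the row sums and z = Σ r_i the total number of 1s. Each pair of columns can share at most one row with both entries 1 (else a 2×2 all-ones block appears), so Σ_i C(r_i, 2) ≤ C(3, 2) = 3. By convexity Σ_i C(r_i, 2) ≥ 178·C(z/178, 2) = z(z − 178)/(2·178), giving z² − 178z − 178·3·2 ≤ 0 and hence z ≤ (1/2)[178 + √(31684 + 4·1068)] = (1/2)[178 + √35956] ≈ (1/2)(178 + 189.6207) = 183.8103.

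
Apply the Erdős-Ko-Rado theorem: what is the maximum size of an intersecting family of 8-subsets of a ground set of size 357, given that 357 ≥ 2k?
max |F| = C(356, 7) = 135501345064800

The Erdős-Ko-Rado theorem states: for n ≥ 2k, an intersecting family of k-subsets of an n-element set has size at most C(n − 1, k − 1), with equality for 'star' families {A ⊆ [n] : |A| = k, i ∈ A} (fix an element i). For n = 357, k = 8: C(356, 7) = 135501345064800.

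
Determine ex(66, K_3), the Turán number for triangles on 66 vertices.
ex(66, K_3) = ⌊66^2/4⌋ = 1089

Mantel (1907): a triangle-free graph on n vertices has at most ⌊n^2/4⌋ edges, with equality for the complete bipartite graph K_{⌊n/2⌋, ⌈n/2⌉}. For n = 66: ⌊66^2/4⌋ = ⌊4356/4⌋ = 1089. The extremal graph is K_{33, 33}, which has 33·33 = 1089 edges.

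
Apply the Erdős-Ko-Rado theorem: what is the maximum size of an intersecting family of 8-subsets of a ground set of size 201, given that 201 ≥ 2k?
max |F| = C(200, 7) = 2283896214600

Erdős-Ko-Rado (1961): when n ≥ 2k, max |F| = C(n−1, k−1). The bound is attained by the star {A : i ∈ A} for any fixed i ∈ [n]. Here C(201−1, 8−1) = C(200, 7) = 2283896214600.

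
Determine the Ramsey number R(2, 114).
R(2, 114) = 114

R(2, k) = k for all k ≥ 2: in a 2-colouring of K_k, either some edge is red (a red K_2) or all edges are blue (a blue K_k). And K_{113} coloured all-blue has no blue K_114, so R(2, 114) > 113. Hence R(2, 114) = 114.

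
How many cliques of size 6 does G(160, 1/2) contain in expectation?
E[# K_6] = C(160, 6) · (1/2)^C(6, 2) = 21193254160 / 2^15 = 1324578385/2048 ≈ 646766.789551

For each 6-subset S of vertices (there are C(160, 6) = 21193254160 such S), let X_S = 1 if S induces a K_6 (all C(6, 2) = 15 edges present). Then P(X_S = 1) = (1/2)^15 = 1/32768. By linearity of expectation, E[# K_6] = C(160, 6) · (1/2)^15 = 21193254160 / 32768 = 1324578385/2048 ≈ 646766.789551.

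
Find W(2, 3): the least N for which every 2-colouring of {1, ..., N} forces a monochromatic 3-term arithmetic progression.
W(2, 3) = 9

Lower bound: the 2-colouring RRBBRRBB of {1, ..., 8} (R at positions {1, 2, 5, 6}, B at {3, 4, 7, 8}) contains no monochromatic 3-term AP, so W(2, 3) > 8. Upper bound: a case analysis on any 2-colouring of {1, ..., 9} forces such an AP. Hence W(2, 3) = 9.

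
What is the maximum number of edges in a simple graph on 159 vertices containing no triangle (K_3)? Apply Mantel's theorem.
ex(159, K_3) = ⌊159^2/4⌋ = 6320

Mantel (1907): a triangle-free graph on n vertices has at most ⌊n^2/4⌋ edges, with equality for the complete bipartite graph K_{⌊n/2⌋, ⌈n/2⌉}. For n = 159: ⌊159^2/4⌋ = ⌊25281/4⌋ = 6320. The extremal graph is K_{79, 80}, which has 79·80 = 6320 edges.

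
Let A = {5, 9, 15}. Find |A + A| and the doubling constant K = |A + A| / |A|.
K = |A + A| / |A| = 6/3 = 2

Enumerate A + A = {a + b : a, b ∈ A}. With |A| = 3, there are |A|^2 = 9 ordered sum pairs; collecting distinct values, A + A = {10, 14, 18, 20, 24, 30}, so |A + A| = 6. Thus K = 6/3 = 2. For comparison, the minimum possible |A + A| over all 3-element sets is 2·3 − 1 = 5 (so min K = 5/3), attained only by arithmetic progressions.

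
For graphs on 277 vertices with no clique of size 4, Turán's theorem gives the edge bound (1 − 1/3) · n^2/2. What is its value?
Turán density bound = (2/3) · 277^2/2 = 76729/3 ≈ 25576.3333

Turán's theorem: ex(n, K_{r+1}) is achieved by the complete r-partite Turán graph T(n, r) with parts as balanced as possible, and is at most (1 − 1/r) · n^2/2. For r = 3, n = 277: the density bound is (2/3) · 76729/2 = 76729/3 ≈ 25576.3333. The integer-valued extremum is e(T(277, 3)) = 25576, which is strictly less than the density bound 76729/3 since 3 ∤ 277 (the parts of T(277, 3) cannot all be equal).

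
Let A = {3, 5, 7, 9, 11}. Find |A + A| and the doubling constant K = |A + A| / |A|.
K = |A + A| / |A| = 9/5

Enumerate A + A = {a + b : a, b ∈ A}. With |A| = 5, there are |A|^2 = 25 ordered sum pairs; collecting distinct values, A + A = {6, 8, 10, 12, 14, 16, 18, 20, 22}, so |A + A| = 9. Thus K = 9/5. Here |A + A| = 2|A| − 1 = 9, the minimum possible — so K = 9/5 is minimal, which holds iff A is an arithmetic progression.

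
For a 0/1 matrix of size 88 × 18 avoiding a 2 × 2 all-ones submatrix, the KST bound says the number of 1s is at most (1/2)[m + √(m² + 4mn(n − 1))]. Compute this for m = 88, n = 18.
z(88, 18; 2, 2) ≤ (1/2)[88 + √(88² + 4·88·18·17)] = (1/2)[88 + √115456] = 213.8941

Kővári–Sós–Turán: let r_1, ..., r_88 be the row sums and z = Σ r_i the total number of 1s. Each pair of columns can share at most one row with both entries 1 (else a 2×2 all-ones block appears), so Σ_i C(r_i, 2) ≤ C(18, 2) = 153. By convexity Σ_i C(r_i, 2) ≥ 88·C(z/88, 2) = z(z − 88)/(2·88), giving z² − 88z − 88·18·17 ≤ 0 and hence z ≤ (1/2)[88 + √(7744 + 4·26928)] = (1/2)[88 + √115456] ≈ (1/2)(88 + 339.7882) = 213.8941.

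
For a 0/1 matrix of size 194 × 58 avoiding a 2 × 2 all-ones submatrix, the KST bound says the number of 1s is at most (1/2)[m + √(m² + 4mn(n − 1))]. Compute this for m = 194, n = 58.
z(194, 58; 2, 2) ≤ (1/2)[194 + √(194² + 4·194·58·57)] = (1/2)[194 + √2603092] = 903.705

Kővári–Sós–Turán: let r_1, ..., r_194 be the row sums and z = Σ r_i the total number of 1s. Each pair of columns can share at most one row with both entries 1 (else a 2×2 all-ones block appears), so Σ_i C(r_i, 2) ≤ C(58, 2) = 1653. By convexity Σ_i C(r_i, 2) ≥ 194·C(z/194, 2) = z(z − 194)/(2·194), giving z² − 194z − 194·58·57 ≤ 0 and hence z ≤ (1/2)[194 + √(37636 + 4·641364)] = (1/2)[194 + √2603092] ≈ (1/2)(194 + 1613.4101) = 903.705.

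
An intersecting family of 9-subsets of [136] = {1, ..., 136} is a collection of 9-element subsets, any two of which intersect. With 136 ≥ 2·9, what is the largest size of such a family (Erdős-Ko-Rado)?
max |F| = C(135, 8) = 2214919483920

Erdős-Ko-Rado (1961): when n ≥ 2k, max |F| = C(n−1, k−1). The bound is attained by the star {A : i ∈ A} for any fixed i ∈ [n]. Here C(136−1, 9−1) = C(135, 8) = 2214919483920.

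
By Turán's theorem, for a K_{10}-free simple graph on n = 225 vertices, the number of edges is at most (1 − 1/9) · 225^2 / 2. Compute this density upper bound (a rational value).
Turán density bound = (8/9) · 225^2/2 = 22500

Turán's theorem: ex(n, K_{r+1}) is achieved by the complete r-partite Turán graph T(n, r) with parts as balanced as possible, and is at most (1 − 1/r) · n^2/2. For r = 9, n = 225: the density bound is (8/9) · 50625/2 = 22500. Since 9 ∣ 225, the Turán graph T(225, 9) has parts of equal size 25, and its edge count e(T(225, 9)) = 22500 attains the density bound exactly.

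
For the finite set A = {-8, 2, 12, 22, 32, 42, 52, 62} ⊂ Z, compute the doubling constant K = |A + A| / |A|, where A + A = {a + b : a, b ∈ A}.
K = |A + A| / |A| = 15/8

Enumerate A + A = {a + b : a, b ∈ A}. With |A| = 8, there are |A|^2 = 64 ordered sum pairs; collecting distinct values, A + A = {-16, -6, 4, 14, 24, 34, 44, 54, 64, 74, 84, 94, 104, 114, 124}, so |A + A| = 15. Thus K = 15/8. Here |A + A| = 2|A| − 1 = 15, the minimum possible — so K = 15/8 is minimal, which holds iff A is an arithmetic progression.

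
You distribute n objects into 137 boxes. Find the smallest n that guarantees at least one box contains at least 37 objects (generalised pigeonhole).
n = (37 − 1)·137 + 1 = 4933

By the generalised pigeonhole principle, to guarantee some box contains ≥ r objects we need more than (r − 1) · k objects total. Threshold: n = (r − 1) · k + 1. With r = 37 and k = 137: n = 36 · 137 + 1 = 4932 + 1 = 4933. For n = 4932 = 36 · 137, we can put exactly 36 objects in every box, avoiding 37 in any single one — so 4933 is tight.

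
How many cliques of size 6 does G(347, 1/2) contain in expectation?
E[# K_6] = C(347, 6) · (1/2)^C(6, 2) = 2321511508218 / 2^15 = 1160755754109/16384 ≈ 70846908.820129

For each 6-subset S of vertices (there are C(347, 6) = 2321511508218 such S), let X_S = 1 if S induces a K_6 (all C(6, 2) = 15 edges present). Then P(X_S = 1) = (1/2)^15 = 1/32768. By linearity of expectation, E[# K_6] = C(347, 6) · (1/2)^15 = 2321511508218 / 32768 = 1160755754109/16384 ≈ 70846908.820129.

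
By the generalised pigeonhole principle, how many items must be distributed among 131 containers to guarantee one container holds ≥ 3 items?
n = (3 − 1)·131 + 1 = 263

By the generalised pigeonhole principle, to guarantee some box contains ≥ r objects we need more than (r − 1) · k objects total. Threshold: n = (r − 1) · k + 1. With r = 3 and k = 131: n = 2 · 131 + 1 = 262 + 1 = 263. For n = 262 = 2 · 131, we can put exactly 2 objects in every box, avoiding 3 in any single one — so 263 is tight.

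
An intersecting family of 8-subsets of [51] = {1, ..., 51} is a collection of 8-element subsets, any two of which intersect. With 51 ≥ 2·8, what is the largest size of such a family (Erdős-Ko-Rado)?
max |F| = C(50, 7) = 99884400

The Erdős-Ko-Rado theorem states: for n ≥ 2k, an intersecting family of k-subsets of an n-element set has size at most C(n − 1, k − 1), with equality for 'star' families {A ⊆ [n] : |A| = k, i ∈ A} (fix an element i). For n = 51, k = 8: C(50, 7) = 99884400.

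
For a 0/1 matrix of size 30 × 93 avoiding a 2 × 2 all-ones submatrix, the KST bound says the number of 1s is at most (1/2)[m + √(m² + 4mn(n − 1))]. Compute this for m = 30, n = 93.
z(30, 93; 2, 2) ≤ (1/2)[30 + √(30² + 4·30·93·92)] = (1/2)[30 + √1027620] = 521.858

Kővári–Sós–Turán: let r_1, ..., r_30 be the row sums and z = Σ r_i the total number of 1s. Each pair of columns can share at most one row with both entries 1 (else a 2×2 all-ones block appears), so Σ_i C(r_i, 2) ≤ C(93, 2) = 4278. By convexity Σ_i C(r_i, 2) ≥ 30·C(z/30, 2) = z(z − 30)/(2·30), giving z² − 30z − 30·93·92 ≤ 0 and hence z ≤ (1/2)[30 + √(900 + 4·256680)] = (1/2)[30 + √1027620] ≈ (1/2)(30 + 1013.7159) = 521.858.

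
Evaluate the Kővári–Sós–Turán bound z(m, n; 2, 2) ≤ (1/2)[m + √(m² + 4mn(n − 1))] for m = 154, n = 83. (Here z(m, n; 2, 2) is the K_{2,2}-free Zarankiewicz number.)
z(154, 83; 2, 2) ≤ (1/2)[154 + √(154² + 4·154·83·82)] = (1/2)[154 + √4216212] = 1103.6708

Kővári–Sós–Turán: let r_1, ..., r_154 be the row sums and z = Σ r_i the total number of 1s. Each pair of columns can share at most one row with both entries 1 (else a 2×2 all-ones block appears), so Σ_i C(r_i, 2) ≤ C(83, 2) = 3403. By convexity Σ_i C(r_i, 2) ≥ 154·C(z/154, 2) = z(z − 154)/(2·154), giving z² − 154z − 154·83·82 ≤ 0 and hence z ≤ (1/2)[154 + √(23716 + 4·1048124)] = (1/2)[154 + √4216212] ≈ (1/2)(154 + 2053.3417) = 1103.6708.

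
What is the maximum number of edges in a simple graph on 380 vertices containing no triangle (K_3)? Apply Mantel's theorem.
ex(380, K_3) = ⌊380^2/4⌋ = 36100

Mantel (1907): a triangle-free graph on n vertices has at most ⌊n^2/4⌋ edges, with equality for the complete bipartite graph K_{⌊n/2⌋, ⌈n/2⌉}. For n = 380: ⌊380^2/4⌋ = ⌊144400/4⌋ = 36100. The extremal graph is K_{190, 190}, which has 190·190 = 36100 edges.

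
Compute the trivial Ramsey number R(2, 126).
R(2, 126) = 126

R(2, k) = k for all k ≥ 2: in a 2-colouring of K_k, either some edge is red (a red K_2) or all edges are blue (a blue K_k). And K_{125} coloured all-blue has no blue K_126, so R(2, 126) > 125. Hence R(2, 126) = 126.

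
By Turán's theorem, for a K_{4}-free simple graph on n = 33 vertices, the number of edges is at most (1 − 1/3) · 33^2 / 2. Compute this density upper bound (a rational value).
Turán density bound = (2/3) · 33^2/2 = 363

Turán's theorem: ex(n, K_{r+1}) is achieved by the complete r-partite Turán graph T(n, r) with parts as balanced as possible, and is at most (1 − 1/r) · n^2/2. For r = 3, n = 33: the density bound is (2/3) · 1089/2 = 363. Since 3 ∣ 33, the Turán graph T(33, 3) has parts of equal size 11, and its edge count e(T(33, 3)) = 363 attains the density bound exactly.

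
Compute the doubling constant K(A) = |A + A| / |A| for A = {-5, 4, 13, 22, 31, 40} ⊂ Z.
K = |A + A| / |A| = 11/6

Enumerate A + A = {a + b : a, b ∈ A}. With |A| = 6, there are |A|^2 = 36 ordered sum pairs; collecting distinct values, A + A = {-10, -1, 8, 17, 26, 35, 44, 53, 62, 71, 80}, so |A + A| = 11. Thus K = 11/6. Here |A + A| = 2|A| − 1 = 11, the minimum possible — so K = 11/6 is minimal, which holds iff A is an arithmetic progression.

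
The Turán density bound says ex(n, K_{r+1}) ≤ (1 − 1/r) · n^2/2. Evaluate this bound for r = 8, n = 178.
Turán density bound = (7/8) · 178^2/2 = 55447/4 ≈ 13861.75

Turán's theorem: ex(n, K_{r+1}) is achieved by the complete r-partite Turán graph T(n, r) with parts as balanced as possible, and is at most (1 − 1/r) · n^2/2. For r = 8, n = 178: the density bound is (7/8) · 31684/2 = 55447/4 ≈ 13861.75. The integer-valued extremum is e(T(178, 8)) = 13861, which is strictly less than the density bound 55447/4 since 8 ∤ 178 (the parts of T(178, 8) cannot all be equal).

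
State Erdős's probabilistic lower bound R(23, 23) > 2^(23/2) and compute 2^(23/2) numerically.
2^(23/2) = 2896.3094; so R(23, 23) > 2896.3094

Colour each edge of K_n uniformly at random with red/blue. The expected number of monochromatic K_23 is C(n, 23) · 2 · 2^(−C(23,2)). If C(n, 23) · 2^(1 − C(23,2)) < 1, then with positive probability no monochromatic K_23 exists, so R(23, 23) > n. The standard estimate C(n, 23) ≤ n^23/23! shows this inequality holds whenever n ≤ 2^(23/2) (since 23! · 2^(C(23,2) − 1) > 2^(23^2/2) ≥ n^23). Hence R(23, 23) > 2^(23/2) = 2896.3094.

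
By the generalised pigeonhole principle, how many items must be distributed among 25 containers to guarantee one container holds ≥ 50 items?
n = (50 − 1)·25 + 1 = 1226

By the generalised pigeonhole principle, to guarantee some box contains ≥ r objects we need more than (r − 1) · k objects total. Threshold: n = (r − 1) · k + 1. With r = 50 and k = 25: n = 49 · 25 + 1 = 1225 + 1 = 1226. For n = 1225 = 49 · 25, we can put exactly 49 objects in every box, avoiding 50 in any single one — so 1226 is tight.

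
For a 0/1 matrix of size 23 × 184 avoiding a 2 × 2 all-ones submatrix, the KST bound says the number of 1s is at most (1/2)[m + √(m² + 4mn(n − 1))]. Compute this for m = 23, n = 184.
z(23, 184; 2, 2) ≤ (1/2)[23 + √(23² + 4·23·184·183)] = (1/2)[23 + √3098353] = 891.607

Kővári–Sós–Turán: let r_1, ..., r_23 be the row sums and z = Σ r_i the total number of 1s. Each pair of columns can share at most one row with both entries 1 (else a 2×2 all-ones block appears), so Σ_i C(r_i, 2) ≤ C(184, 2) = 16836. By convexity Σ_i C(r_i, 2) ≥ 23·C(z/23, 2) = z(z − 23)/(2·23), giving z² − 23z − 23·184·183 ≤ 0 and hence z ≤ (1/2)[23 + √(529 + 4·774456)] = (1/2)[23 + √3098353] ≈ (1/2)(23 + 1760.2139) = 891.607.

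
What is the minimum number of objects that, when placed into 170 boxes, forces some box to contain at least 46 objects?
n = (46 − 1)·170 + 1 = 7651

By the generalised pigeonhole principle, to guarantee some box contains ≥ r objects we need more than (r − 1) · k objects total. Threshold: n = (r − 1) · k + 1. With r = 46 and k = 170: n = 45 · 170 + 1 = 7650 + 1 = 7651. For n = 7650 = 45 · 170, we can put exactly 45 objects in every box, avoiding 46 in any single one — so 7651 is tight.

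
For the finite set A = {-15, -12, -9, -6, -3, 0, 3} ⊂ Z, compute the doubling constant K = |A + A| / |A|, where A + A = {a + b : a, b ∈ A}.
K = |A + A| / |A| = 13/7

Enumerate A + A = {a + b : a, b ∈ A}. With |A| = 7, there are |A|^2 = 49 ordered sum pairs; collecting distinct values, A + A = {-30, -27, -24, -21, -18, -15, -12, -9, -6, -3, 0, 3, 6}, so |A + A| = 13. Thus K = 13/7. Here |A + A| = 2|A| − 1 = 13, the minimum possible — so K = 13/7 is minimal, which holds iff A is an arithmetic progression.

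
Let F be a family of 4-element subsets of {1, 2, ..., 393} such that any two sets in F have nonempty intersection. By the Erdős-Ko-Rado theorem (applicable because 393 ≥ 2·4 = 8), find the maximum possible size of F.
max |F| = C(392, 3) = 9962680

The Erdős-Ko-Rado theorem states: for n ≥ 2k, an intersecting family of k-subsets of an n-element set has size at most C(n − 1, k − 1), with equality for 'star' families {A ⊆ [n] : |A| = k, i ∈ A} (fix an element i). For n = 393, k = 4: C(392, 3) = 9962680.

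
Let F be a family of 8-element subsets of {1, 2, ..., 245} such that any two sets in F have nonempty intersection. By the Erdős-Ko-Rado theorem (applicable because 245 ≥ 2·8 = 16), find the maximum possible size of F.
max |F| = C(244, 7) = 9366645241008

The Erdős-Ko-Rado theorem states: for n ≥ 2k, an intersecting family of k-subsets of an n-element set has size at most C(n − 1, k − 1), with equality for 'star' families {A ⊆ [n] : |A| = k, i ∈ A} (fix an element i). For n = 245, k = 8: C(244, 7) = 9366645241008.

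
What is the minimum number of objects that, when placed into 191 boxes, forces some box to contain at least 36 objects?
n = (36 − 1)·191 + 1 = 6686

By the generalised pigeonhole principle, to guarantee some box contains ≥ r objects we need more than (r − 1) · k objects total. Threshold: n = (r − 1) · k + 1. With r = 36 and k = 191: n = 35 · 191 + 1 = 6685 + 1 = 6686. For n = 6685 = 35 · 191, we can put exactly 35 objects in every box, avoiding 36 in any single one — so 6686 is tight.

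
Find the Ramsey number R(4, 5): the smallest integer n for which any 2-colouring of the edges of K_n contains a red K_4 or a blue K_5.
R(4, 5) = 25

Lower bound: an explicit 2-colouring of K_{24} (typically a Paley-type or other structured construction) avoids a red K_4 and a blue K_5, showing R(4, 5) > 24.
Upper bound: the simple Erdős–Szekeres recurrence only gives R(4, 5) ≤ 32; the tight bound R(4, 5) ≤ 25 requires a sharper case analysis (or computer search) of 2-colourings of K_{25}.
Hence R(4, 5) = 25.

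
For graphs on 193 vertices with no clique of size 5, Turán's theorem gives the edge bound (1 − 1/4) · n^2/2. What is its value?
Turán density bound = (3/4) · 193^2/2 = 111747/8 ≈ 13968.375

Turán's theorem: ex(n, K_{r+1}) is achieved by the complete r-partite Turán graph T(n, r) with parts as balanced as possible, and is at most (1 − 1/r) · n^2/2. For r = 4, n = 193: the density bound is (3/4) · 37249/2 = 111747/8 ≈ 13968.375. The integer-valued extremum is e(T(193, 4)) = 13968, which is strictly less than the density bound 111747/8 since 4 ∤ 193 (the parts of T(193, 4) cannot all be equal).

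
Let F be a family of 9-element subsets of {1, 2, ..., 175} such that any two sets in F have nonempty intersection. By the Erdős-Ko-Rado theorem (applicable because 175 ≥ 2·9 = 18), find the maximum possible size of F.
max |F| = C(174, 8) = 17699490469791

The Erdős-Ko-Rado theorem states: for n ≥ 2k, an intersecting family of k-subsets of an n-element set has size at most C(n − 1, k − 1), with equality for 'star' families {A ⊆ [n] : |A| = k, i ∈ A} (fix an element i). For n = 175, k = 9: C(174, 8) = 17699490469791.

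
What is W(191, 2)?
W(191, 2) = 191 + 1 = 192

A 2-term AP is any pair of integers, so a monochromatic 2-AP exists iff some colour is used at least twice. With 191 colours, the colouring i ↦ i on {1, ..., 191} uses each colour once, avoiding any monochromatic pair, so W(191, 2) > 191. For {1, ..., 192}, pigeonhole forces two integers of the same colour, which form a monochromatic 2-AP. Hence W(191, 2) = 192.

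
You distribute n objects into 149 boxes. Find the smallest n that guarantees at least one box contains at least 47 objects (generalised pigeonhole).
n = (47 − 1)·149 + 1 = 6855

By the generalised pigeonhole principle, to guarantee some box contains ≥ r objects we need more than (r − 1) · k objects total. Threshold: n = (r − 1) · k + 1. With r = 47 and k = 149: n = 46 · 149 + 1 = 6854 + 1 = 6855. For n = 6854 = 46 · 149, we can put exactly 46 objects in every box, avoiding 47 in any single one — so 6855 is tight.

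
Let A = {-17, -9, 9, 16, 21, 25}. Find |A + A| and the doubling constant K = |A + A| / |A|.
K = |A + A| / |A| = 21/6 = 7/2

Enumerate A + A = {a + b : a, b ∈ A}. With |A| = 6, there are |A|^2 = 36 ordered sum pairs; collecting distinct values, A + A = {-34, -26, -18, -8, -1, 0, 4, 7, 8, 12, 16, 18, 25, 30, 32, 34, 37, 41, 42, 46, 50}, so |A + A| = 21. Thus K = 21/6 = 7/2. For comparison, the minimum possible |A + A| over all 6-element sets is 2·6 − 1 = 11 (so min K = 11/6), attained only by arithmetic progressions.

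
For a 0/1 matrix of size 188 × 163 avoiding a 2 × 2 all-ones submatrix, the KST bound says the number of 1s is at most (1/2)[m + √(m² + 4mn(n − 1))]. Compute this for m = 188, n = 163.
z(188, 163; 2, 2) ≤ (1/2)[188 + √(188² + 4·188·163·162)] = (1/2)[188 + √19892656] = 2324.0592

Kővári–Sós–Turán: let r_1, ..., r_188 be the row sums and z = Σ r_i the total number of 1s. Each pair of columns can share at most one row with both entries 1 (else a 2×2 all-ones block appears), so Σ_i C(r_i, 2) ≤ C(163, 2) = 13203. By convexity Σ_i C(r_i, 2) ≥ 188·C(z/188, 2) = z(z − 188)/(2·188), giving z² − 188z − 188·163·162 ≤ 0 and hence z ≤ (1/2)[188 + √(35344 + 4·4964328)] = (1/2)[188 + √19892656] ≈ (1/2)(188 + 4460.1184) = 2324.0592.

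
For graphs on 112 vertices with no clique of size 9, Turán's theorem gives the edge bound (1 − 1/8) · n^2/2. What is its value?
Turán density bound = (7/8) · 112^2/2 = 5488

Turán's theorem: ex(n, K_{r+1}) is achieved by the complete r-partite Turán graph T(n, r) with parts as balanced as possible, and is at most (1 − 1/r) · n^2/2. For r = 8, n = 112: the density bound is (7/8) · 12544/2 = 5488. Since 8 ∣ 112, the Turán graph T(112, 8) has parts of equal size 14, and its edge count e(T(112, 8)) = 5488 attains the density bound exactly.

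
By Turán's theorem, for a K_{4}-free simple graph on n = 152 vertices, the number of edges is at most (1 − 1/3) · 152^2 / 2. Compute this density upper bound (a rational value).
Turán density bound = (2/3) · 152^2/2 = 23104/3 ≈ 7701.3333

Turán's theorem: ex(n, K_{r+1}) is achieved by the complete r-partite Turán graph T(n, r) with parts as balanced as possible, and is at most (1 − 1/r) · n^2/2. For r = 3, n = 152: the density bound is (2/3) · 23104/2 = 23104/3 ≈ 7701.3333. The integer-valued extremum is e(T(152, 3)) = 7701, which is strictly less than the density bound 23104/3 since 3 ∤ 152 (the parts of T(152, 3) cannot all be equal).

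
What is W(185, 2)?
W(185, 2) = 185 + 1 = 186

A 2-term AP is any pair of integers, so a monochromatic 2-AP exists iff some colour is used at least twice. With 185 colours, the colouring i ↦ i on {1, ..., 185} uses each colour once, avoiding any monochromatic pair, so W(185, 2) > 185. For {1, ..., 186}, pigeonhole forces two integers of the same colour, which form a monochromatic 2-AP. Hence W(185, 2) = 186.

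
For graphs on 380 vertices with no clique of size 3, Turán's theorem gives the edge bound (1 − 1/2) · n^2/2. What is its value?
Turán density bound = (1/2) · 380^2/2 = 36100

Turán's theorem: ex(n, K_{r+1}) is achieved by the complete r-partite Turán graph T(n, r) with parts as balanced as possible, and is at most (1 − 1/r) · n^2/2. For r = 2, n = 380: the density bound is (1/2) · 144400/2 = 36100. Since 2 ∣ 380, the Turán graph T(380, 2) has parts of equal size 190, and its edge count e(T(380, 2)) = 36100 attains the density bound exactly.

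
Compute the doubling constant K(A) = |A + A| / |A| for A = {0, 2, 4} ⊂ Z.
K = |A + A| / |A| = 5/3

Enumerate A + A = {a + b : a, b ∈ A}. With |A| = 3, there are |A|^2 = 9 ordered sum pairs; collecting distinct values, A + A = {0, 2, 4, 6, 8}, so |A + A| = 5. Thus K = 5/3. Here |A + A| = 2|A| − 1 = 5, the minimum possible — so K = 5/3 is minimal, which holds iff A is an arithmetic progression.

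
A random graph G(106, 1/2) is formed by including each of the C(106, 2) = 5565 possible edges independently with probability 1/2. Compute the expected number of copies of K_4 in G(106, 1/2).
E[# K_4] = C(106, 4) · (1/2)^C(4, 2) = 4967690 / 2^6 = 2483845/32 = 77620.15625

For each 4-subset S of vertices (there are C(106, 4) = 4967690 such S), let X_S = 1 if S induces a K_4 (all C(4, 2) = 6 edges present). Then P(X_S = 1) = (1/2)^6 = 1/64. By linearity of expectation, E[# K_4] = C(106, 4) · (1/2)^6 = 4967690 / 64 = 2483845/32 = 77620.15625.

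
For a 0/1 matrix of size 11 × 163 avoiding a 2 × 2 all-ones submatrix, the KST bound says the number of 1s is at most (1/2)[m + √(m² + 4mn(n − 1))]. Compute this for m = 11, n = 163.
z(11, 163; 2, 2) ≤ (1/2)[11 + √(11² + 4·11·163·162)] = (1/2)[11 + √1161985] = 544.477

Kővári–Sós–Turán: let r_1, ..., r_11 be the row sums and z = Σ r_i the total number of 1s. Each pair of columns can share at most one row with both entries 1 (else a 2×2 all-ones block appears), so Σ_i C(r_i, 2) ≤ C(163, 2) = 13203. By convexity Σ_i C(r_i, 2) ≥ 11·C(z/11, 2) = z(z − 11)/(2·11), giving z² − 11z − 11·163·162 ≤ 0 and hence z ≤ (1/2)[11 + √(121 + 4·290466)] = (1/2)[11 + √1161985] ≈ (1/2)(11 + 1077.9541) = 544.477.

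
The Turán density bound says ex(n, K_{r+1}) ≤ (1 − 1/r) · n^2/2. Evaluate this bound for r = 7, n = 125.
Turán density bound = (6/7) · 125^2/2 = 46875/7 ≈ 6696.4286

Turán's theorem: ex(n, K_{r+1}) is achieved by the complete r-partite Turán graph T(n, r) with parts as balanced as possible, and is at most (1 − 1/r) · n^2/2. For r = 7, n = 125: the density bound is (6/7) · 15625/2 = 46875/7 ≈ 6696.4286. The integer-valued extremum is e(T(125, 7)) = 6696, which is strictly less than the density bound 46875/7 since 7 ∤ 125 (the parts of T(125, 7) cannot all be equal).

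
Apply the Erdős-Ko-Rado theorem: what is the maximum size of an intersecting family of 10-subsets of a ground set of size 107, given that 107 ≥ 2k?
max |F| = C(106, 9) = 3283866636050

The Erdős-Ko-Rado theorem states: for n ≥ 2k, an intersecting family of k-subsets of an n-element set has size at most C(n − 1, k − 1), with equality for 'star' families {A ⊆ [n] : |A| = k, i ∈ A} (fix an element i). For n = 107, k = 10: C(106, 9) = 3283866636050.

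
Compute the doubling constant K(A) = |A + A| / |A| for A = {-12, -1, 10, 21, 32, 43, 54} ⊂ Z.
K = |A + A| / |A| = 13/7

Enumerate A + A = {a + b : a, b ∈ A}. With |A| = 7, there are |A|^2 = 49 ordered sum pairs; collecting distinct values, A + A = {-24, -13, -2, 9, 20, 31, 42, 53, 64, 75, 86, 97, 108}, so |A + A| = 13. Thus K = 13/7. Here |A + A| = 2|A| − 1 = 13, the minimum possible — so K = 13/7 is minimal, which holds iff A is an arithmetic progression.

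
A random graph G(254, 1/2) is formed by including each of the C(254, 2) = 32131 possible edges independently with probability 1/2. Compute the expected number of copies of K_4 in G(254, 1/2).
E[# K_4] = C(254, 4) · (1/2)^C(4, 2) = 169362501 / 2^6 = 2646289.078125

For each 4-subset S of vertices (there are C(254, 4) = 169362501 such S), let X_S = 1 if S induces a K_4 (all C(4, 2) = 6 edges present). Then P(X_S = 1) = (1/2)^6 = 1/64. By linearity of expectation, E[# K_4] = C(254, 4) · (1/2)^6 = 169362501 / 64 = 2646289.078125.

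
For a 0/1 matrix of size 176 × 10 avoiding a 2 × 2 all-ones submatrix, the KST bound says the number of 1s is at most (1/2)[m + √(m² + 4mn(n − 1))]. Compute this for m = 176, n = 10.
z(176, 10; 2, 2) ≤ (1/2)[176 + √(176² + 4·176·10·9)] = (1/2)[176 + √94336] = 241.5708

Kővári–Sós–Turán: let r_1, ..., r_176 be the row sums and z = Σ r_i the total number of 1s. Each pair of columns can share at most one row with both entries 1 (else a 2×2 all-ones block appears), so Σ_i C(r_i, 2) ≤ C(10, 2) = 45. By convexity Σ_i C(r_i, 2) ≥ 176·C(z/176, 2) = z(z − 176)/(2·176), giving z² − 176z − 176·10·9 ≤ 0 and hence z ≤ (1/2)[176 + √(30976 + 4·15840)] = (1/2)[176 + √94336] ≈ (1/2)(176 + 307.1417) = 241.5708.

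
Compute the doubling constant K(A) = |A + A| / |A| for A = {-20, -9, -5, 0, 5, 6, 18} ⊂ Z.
K = |A + A| / |A| = 26/7

Enumerate A + A = {a + b : a, b ∈ A}. With |A| = 7, there are |A|^2 = 49 ordered sum pairs; collecting distinct values, A + A = {-40, -29, -25, -20, -18, -15, -14, -10, -9, -5, -4, -3, -2, 0, 1, 5, 6, 9, 10, 11, 12, 13, 18, 23, 24, 36}, so |A + A| = 26. Thus K = 26/7. For comparison, the minimum possible |A + A| over all 7-element sets is 2·7 − 1 = 13 (so min K = 13/7), attained only by arithmetic progressions.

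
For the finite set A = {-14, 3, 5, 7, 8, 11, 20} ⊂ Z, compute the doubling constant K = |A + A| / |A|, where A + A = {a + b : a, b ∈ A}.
K = |A + A| / |A| = 24/7

Enumerate A + A = {a + b : a, b ∈ A}. With |A| = 7, there are |A|^2 = 49 ordered sum pairs; collecting distinct values, A + A = {-28, -11, -9, -7, -6, -3, 6, 8, 10, 11, 12, 13, 14, 15, 16, 18, 19, 22, 23, 25, 27, 28, 31, 40}, so |A + A| = 24. Thus K = 24/7. For comparison, the minimum possible |A + A| over all 7-element sets is 2·7 − 1 = 13 (so min K = 13/7), attained only by arithmetic progressions.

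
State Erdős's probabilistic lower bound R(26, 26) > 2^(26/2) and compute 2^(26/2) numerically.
2^(26/2) = 8192; so R(26, 26) > 8192

Colour each edge of K_n uniformly at random with red/blue. The expected number of monochromatic K_26 is C(n, 26) · 2 · 2^(−C(26,2)). If C(n, 26) · 2^(1 − C(26,2)) < 1, then with positive probability no monochromatic K_26 exists, so R(26, 26) > n. The standard estimate C(n, 26) ≤ n^26/26! shows this inequality holds whenever n ≤ 2^(26/2) (since 26! · 2^(C(26,2) − 1) > 2^(26^2/2) ≥ n^26). Hence R(26, 26) > 2^(26/2) = 8192.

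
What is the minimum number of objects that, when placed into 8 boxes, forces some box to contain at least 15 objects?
n = (15 − 1)·8 + 1 = 113

By the generalised pigeonhole principle, to guarantee some box contains ≥ r objects we need more than (r − 1) · k objects total. Threshold: n = (r − 1) · k + 1. With r = 15 and k = 8: n = 14 · 8 + 1 = 112 + 1 = 113. For n = 112 = 14 · 8, we can put exactly 14 objects in every box, avoiding 15 in any single one — so 113 is tight.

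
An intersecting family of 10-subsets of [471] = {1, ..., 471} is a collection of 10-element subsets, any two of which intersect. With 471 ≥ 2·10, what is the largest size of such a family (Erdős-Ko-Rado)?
max |F| = C(470, 9) = 2855289959278616860

Erdős-Ko-Rado (1961): when n ≥ 2k, max |F| = C(n−1, k−1). The bound is attained by the star {A : i ∈ A} for any fixed i ∈ [n]. Here C(471−1, 10−1) = C(470, 9) = 2855289959278616860.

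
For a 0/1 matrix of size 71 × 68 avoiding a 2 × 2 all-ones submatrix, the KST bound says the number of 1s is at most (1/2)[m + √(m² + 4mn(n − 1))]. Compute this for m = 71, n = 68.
z(71, 68; 2, 2) ≤ (1/2)[71 + √(71² + 4·71·68·67)] = (1/2)[71 + √1298945] = 605.3563

Kővári–Sós–Turán: let r_1, ..., r_71 be the row sums and z = Σ r_i the total number of 1s. Each pair of columns can share at most one row with both entries 1 (else a 2×2 all-ones block appears), so Σ_i C(r_i, 2) ≤ C(68, 2) = 2278. By convexity Σ_i C(r_i, 2) ≥ 71·C(z/71, 2) = z(z − 71)/(2·71), giving z² − 71z − 71·68·67 ≤ 0 and hence z ≤ (1/2)[71 + √(5041 + 4·323476)] = (1/2)[71 + √1298945] ≈ (1/2)(71 + 1139.7127) = 605.3563.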